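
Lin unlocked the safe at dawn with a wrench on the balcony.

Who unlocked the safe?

Lin

'Lin' marks the agent of the unlocking event.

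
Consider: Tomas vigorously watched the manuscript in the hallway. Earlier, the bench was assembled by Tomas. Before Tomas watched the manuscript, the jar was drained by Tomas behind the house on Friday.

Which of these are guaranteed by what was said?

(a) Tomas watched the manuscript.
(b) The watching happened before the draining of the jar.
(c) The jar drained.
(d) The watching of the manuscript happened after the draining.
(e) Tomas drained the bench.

(a), (c), (d)

(a) Entailed — this follows by dropping conjuncts from the watching event's description.
(b) Not entailed — the narrative places the draining before the watching, not after.
(c) Entailed — 'Tomas drained the jar' is causative; it entails the inchoative 'the jar drained'.
(d) Entailed — the narrative places the draining before the watching.
(e) Not entailed — Tomas drained the jar, not the bench; the bench belongs to the assembling event.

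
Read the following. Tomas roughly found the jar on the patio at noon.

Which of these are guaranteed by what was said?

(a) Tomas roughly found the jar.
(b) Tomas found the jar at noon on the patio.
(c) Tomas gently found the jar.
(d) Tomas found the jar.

(a), (b), (d)

(a) Entailed — every conjunct here is already in the original finding event.
(b) Entailed — this follows by dropping conjuncts from the finding event's description.
(c) Not entailed — 'gently' adds a manner not in (and inconsistent with) the original.
(d) Entailed — this follows by dropping conjuncts from the finding event's description.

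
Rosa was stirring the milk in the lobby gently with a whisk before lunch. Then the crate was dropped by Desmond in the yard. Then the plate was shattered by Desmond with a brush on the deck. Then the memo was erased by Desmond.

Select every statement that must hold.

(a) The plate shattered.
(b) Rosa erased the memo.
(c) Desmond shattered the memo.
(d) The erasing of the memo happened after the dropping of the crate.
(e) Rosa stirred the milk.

(a), (d), (e)

(a) Entailed — 'Desmond shattered the plate' is causative; it entails the inchoative 'the plate shattered'.
(b) Not entailed — the passage has Desmond erasing the memo, not Rosa.
(c) Not entailed — Desmond shattered the plate, not the memo; the memo belongs to the erasing event.
(d) Entailed — the narrative places the dropping before the erasing.
(e) Entailed — 'stir' is an activity; 'was stirring' entails that some stirring happened, so 'stirred' holds.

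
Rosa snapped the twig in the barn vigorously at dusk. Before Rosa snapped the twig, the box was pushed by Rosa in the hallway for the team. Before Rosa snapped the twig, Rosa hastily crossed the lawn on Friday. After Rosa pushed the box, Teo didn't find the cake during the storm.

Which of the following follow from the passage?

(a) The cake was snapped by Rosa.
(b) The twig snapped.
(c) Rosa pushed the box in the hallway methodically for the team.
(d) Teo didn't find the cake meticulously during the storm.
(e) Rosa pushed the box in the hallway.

(a) Not entailed — Rosa snapped the twig, not the cake; the cake belongs to the finding event.
(b) Entailed — 'Rosa snapped the twig' is causative; it entails the inchoative 'the twig snapped'.
(c) Not entailed — 'methodically' adds information not in the original event.
(d) Entailed — under negation, adding a further restriction is entailed: if no such finding event occurred, none occurred meticulously either.
(e) Entailed — every conjunct here is already in the original pushing event.

(b), (d), (e)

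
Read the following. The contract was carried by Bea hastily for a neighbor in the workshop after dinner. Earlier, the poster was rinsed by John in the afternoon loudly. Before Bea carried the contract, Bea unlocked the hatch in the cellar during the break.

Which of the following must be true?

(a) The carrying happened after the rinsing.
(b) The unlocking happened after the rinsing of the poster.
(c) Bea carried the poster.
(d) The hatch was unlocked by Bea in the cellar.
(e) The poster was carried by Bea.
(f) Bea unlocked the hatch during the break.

(a), (d), (f)

(a) Entailed — the narrative places the rinsing before the carrying.
(b) Not entailed — the narrative doesn't order the rinsing relative to the unlocking.
(c) Not entailed — Bea carried the contract, not the poster; the poster belongs to the rinsing event.
(d) Entailed — the original entails any weakening of itself; this just drops 'during the break'.
(e) Not entailed — Bea carried the contract, not the poster; the poster belongs to the rinsing event.
(f) Entailed — every conjunct here is already in the original unlocking event.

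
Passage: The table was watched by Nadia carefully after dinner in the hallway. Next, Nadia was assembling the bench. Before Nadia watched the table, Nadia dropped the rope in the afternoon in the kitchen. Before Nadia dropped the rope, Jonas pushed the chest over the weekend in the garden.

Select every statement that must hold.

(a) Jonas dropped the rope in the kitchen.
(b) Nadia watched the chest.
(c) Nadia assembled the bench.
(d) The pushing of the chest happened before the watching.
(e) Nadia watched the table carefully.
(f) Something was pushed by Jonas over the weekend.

(d), (e), (f)

(a) Not entailed — the passage has Nadia dropping the rope, not Jonas.
(b) Not entailed — Nadia watched the table, not the chest; the chest belongs to the pushing event.
(c) Not entailed — 'was assembling' is progressive on an accomplishment; it does not entail the completed 'assembled'.
(d) Entailed — the narrative places the pushing before the watching.
(e) Entailed — dropping 'in the hallway', 'after dinner' leaves a sub-description the original still satisfies.
(f) Entailed — this follows by dropping conjuncts from the pushing event's description.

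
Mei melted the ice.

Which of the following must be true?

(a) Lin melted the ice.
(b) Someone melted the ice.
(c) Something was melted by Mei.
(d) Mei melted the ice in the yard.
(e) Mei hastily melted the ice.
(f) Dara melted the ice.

(b), (c)

(a) Not entailed — the passage has Mei melting the ice, not Lin.
(b) Entailed — generalizing the agent leaves a sub-description the original still satisfies.
(c) Entailed — this follows by dropping conjuncts from the melting event's description.
(d) Not entailed — 'in the yard' adds information not in the original event.
(e) Not entailed — 'hastily' adds information not in the original event.
(f) Not entailed — the passage has Mei melting the ice, not Dara.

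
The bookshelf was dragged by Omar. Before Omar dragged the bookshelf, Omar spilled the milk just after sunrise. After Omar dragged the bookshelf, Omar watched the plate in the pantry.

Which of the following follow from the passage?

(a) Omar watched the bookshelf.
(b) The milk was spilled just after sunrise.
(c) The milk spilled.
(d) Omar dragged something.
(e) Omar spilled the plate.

(b), (c), (d)

(a) Not entailed — Omar watched the plate, not the bookshelf; the bookshelf belongs to the dragging event.
(b) Entailed — generalizing the agent leaves a sub-description the original still satisfies.
(c) Entailed — 'Omar spilled the milk' is causative; it entails the inchoative 'the milk spilled'.
(d) Entailed — the original entails any weakening of itself; this just generalizes the patient.
(e) Not entailed — Omar spilled the milk, not the plate; the plate belongs to the watching event.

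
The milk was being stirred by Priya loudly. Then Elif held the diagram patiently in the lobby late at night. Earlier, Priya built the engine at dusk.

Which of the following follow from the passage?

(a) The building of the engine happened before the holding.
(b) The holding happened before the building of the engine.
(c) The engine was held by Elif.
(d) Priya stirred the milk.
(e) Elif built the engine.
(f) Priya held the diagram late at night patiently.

(a) Entailed — the narrative places the building before the holding.
(b) Not entailed — the narrative places the building before the holding, not after.
(c) Not entailed — Elif held the diagram, not the engine; the engine belongs to the building event.
(d) Entailed — 'stir' is an activity; 'was stirring' entails that some stirring happened, so 'stirred' holds.
(e) Not entailed — the passage has Priya building the engine, not Elif.
(f) Not entailed — the passage has Elif holding the diagram, not Priya.

(a), (d)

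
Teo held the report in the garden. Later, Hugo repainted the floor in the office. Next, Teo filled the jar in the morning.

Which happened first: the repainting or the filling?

The connectives place the repainting before the filling.

the repainting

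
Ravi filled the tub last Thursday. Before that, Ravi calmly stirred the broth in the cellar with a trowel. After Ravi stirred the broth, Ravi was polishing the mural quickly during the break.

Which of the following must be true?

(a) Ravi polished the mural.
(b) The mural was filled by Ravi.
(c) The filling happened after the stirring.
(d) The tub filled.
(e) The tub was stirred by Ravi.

(a) Entailed — 'polish' is an activity; 'was polishing' entails that some polishing happened, so 'polished' holds.
(b) Not entailed — Ravi filled the tub, not the mural; the mural belongs to the polishing event.
(c) Entailed — the narrative places the stirring before the filling.
(d) Entailed — 'Ravi filled the tub' is causative; it entails the inchoative 'the tub filled'.
(e) Not entailed — Ravi stirred the broth, not the tub; the tub belongs to the filling event.

(a), (c), (d)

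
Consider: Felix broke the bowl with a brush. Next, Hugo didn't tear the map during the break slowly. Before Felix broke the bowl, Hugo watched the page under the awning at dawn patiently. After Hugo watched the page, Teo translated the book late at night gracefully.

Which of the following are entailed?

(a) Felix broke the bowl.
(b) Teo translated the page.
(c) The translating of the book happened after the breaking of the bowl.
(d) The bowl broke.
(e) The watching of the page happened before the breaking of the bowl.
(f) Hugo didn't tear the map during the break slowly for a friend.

(a), (d), (e), (f)

(a) Entailed — this follows by dropping conjuncts from the breaking event's description.
(b) Not entailed — Teo translated the book, not the page; the page belongs to the watching event.
(c) Not entailed — the narrative doesn't order the breaking relative to the translating.
(d) Entailed — 'Felix broke the bowl' is causative; it entails the inchoative 'the bowl broke'.
(e) Entailed — the narrative places the watching before the breaking.
(f) Entailed — under negation, adding a further restriction is entailed: if no such tearing event occurred, none occurred for a friend either.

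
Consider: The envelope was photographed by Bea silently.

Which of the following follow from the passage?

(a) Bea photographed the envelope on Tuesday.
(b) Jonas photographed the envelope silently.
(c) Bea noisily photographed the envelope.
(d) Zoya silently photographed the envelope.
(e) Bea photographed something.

(e)

(a) Not entailed — 'on Tuesday' adds information not in the original event.
(b) Not entailed — the passage has Bea photographing the envelope, not Jonas.
(c) Not entailed — 'noisily' adds a manner not in (and inconsistent with) the original.
(d) Not entailed — the passage has Bea photographing the envelope, not Zoya.
(e) Entailed — dropping 'silently' and generalizing the patient leaves a sub-description the original still satisfies.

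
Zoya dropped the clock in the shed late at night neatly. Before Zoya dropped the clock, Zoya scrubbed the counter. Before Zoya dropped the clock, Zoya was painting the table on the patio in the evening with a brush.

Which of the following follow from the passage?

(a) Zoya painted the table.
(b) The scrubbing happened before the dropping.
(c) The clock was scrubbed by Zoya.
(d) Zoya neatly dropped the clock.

(a) Not entailed — 'was painting' is progressive on an accomplishment; it does not entail the completed 'painted'.
(b) Entailed — the narrative places the scrubbing before the dropping.
(c) Not entailed — Zoya scrubbed the counter, not the clock; the clock belongs to the dropping event.
(d) Entailed — dropping 'late at night', 'in the shed' leaves a sub-description the original still satisfies.

(b), (d)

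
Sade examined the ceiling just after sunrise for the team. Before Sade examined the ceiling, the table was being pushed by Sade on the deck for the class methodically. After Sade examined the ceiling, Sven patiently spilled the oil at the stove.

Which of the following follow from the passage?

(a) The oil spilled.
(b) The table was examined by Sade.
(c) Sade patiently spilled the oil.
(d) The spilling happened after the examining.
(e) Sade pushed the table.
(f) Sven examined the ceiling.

(a) Entailed — 'Sven spilled the oil' is causative; it entails the inchoative 'the oil spilled'.
(b) Not entailed — Sade examined the ceiling, not the table; the table belongs to the pushing event.
(c) Not entailed — the passage has Sven spilling the oil, not Sade.
(d) Entailed — the narrative places the examining before the spilling.
(e) Entailed — 'push' is an activity; 'was pushing' entails that some pushing happened, so 'pushed' holds.
(f) Not entailed — the passage has Sade examining the ceiling, not Sven.

(a), (d), (e)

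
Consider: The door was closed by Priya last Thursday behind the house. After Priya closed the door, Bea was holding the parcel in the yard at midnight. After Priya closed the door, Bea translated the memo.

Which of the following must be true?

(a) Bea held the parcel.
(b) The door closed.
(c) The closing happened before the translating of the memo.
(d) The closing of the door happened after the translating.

(a), (b), (c)

(a) Entailed — 'hold' is an activity; 'was holding' entails that some holding happened, so 'held' holds.
(b) Entailed — 'Priya closed the door' is causative; it entails the inchoative 'the door closed'.
(c) Entailed — the narrative places the closing before the translating.
(d) Not entailed — the narrative places the closing before the translating, not after.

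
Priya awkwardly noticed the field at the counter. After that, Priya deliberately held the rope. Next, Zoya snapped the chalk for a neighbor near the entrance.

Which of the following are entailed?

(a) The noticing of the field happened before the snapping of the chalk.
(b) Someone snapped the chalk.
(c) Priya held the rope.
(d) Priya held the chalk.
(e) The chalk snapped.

(a) Entailed — the narrative places the noticing before the snapping.
(b) Entailed — the original entails any weakening of itself; this just drops 'for a neighbor', 'near the entrance' and generalizes the agent.
(c) Entailed — the original entails any weakening of itself; this just drops 'deliberately'.
(d) Not entailed — Priya held the rope, not the chalk; the chalk belongs to the snapping event.
(e) Entailed — 'Zoya snapped the chalk' is causative; it entails the inchoative 'the chalk snapped'.

(a), (b), (c), (e)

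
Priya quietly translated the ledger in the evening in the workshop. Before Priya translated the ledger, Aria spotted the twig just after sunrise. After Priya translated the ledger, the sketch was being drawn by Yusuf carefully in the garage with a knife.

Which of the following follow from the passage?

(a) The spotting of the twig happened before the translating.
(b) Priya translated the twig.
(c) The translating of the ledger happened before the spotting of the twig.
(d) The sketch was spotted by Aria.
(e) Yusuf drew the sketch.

(a) Entailed — the narrative places the spotting before the translating.
(b) Not entailed — Priya translated the ledger, not the twig; the twig belongs to the spotting event.
(c) Not entailed — the narrative places the spotting before the translating, not after.
(d) Not entailed — Aria spotted the twig, not the sketch; the sketch belongs to the drawing event.
(e) Not entailed — 'was drawing' is progressive on an accomplishment; it does not entail the completed 'drew'.

(a)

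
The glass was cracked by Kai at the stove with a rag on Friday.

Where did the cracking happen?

'at the stove' marks the location of the cracking event.

at the stove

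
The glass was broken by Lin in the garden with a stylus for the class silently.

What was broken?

'the glass' marks the patient of the breaking event.

the glass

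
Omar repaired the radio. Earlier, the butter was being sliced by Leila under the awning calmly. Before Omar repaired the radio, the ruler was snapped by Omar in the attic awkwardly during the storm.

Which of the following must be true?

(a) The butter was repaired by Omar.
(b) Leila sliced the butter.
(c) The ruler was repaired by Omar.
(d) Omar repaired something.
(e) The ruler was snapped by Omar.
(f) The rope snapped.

(d), (e)

(a) Not entailed — Omar repaired the radio, not the butter; the butter belongs to the slicing event.
(b) Not entailed — 'was slicing' is progressive on an accomplishment; it does not entail the completed 'sliced'.
(c) Not entailed — Omar repaired the radio, not the ruler; the ruler belongs to the snapping event.
(d) Entailed — this follows by dropping conjuncts from the repairing event's description.
(e) Entailed — the original entails any weakening of itself; this just drops 'awkwardly', 'during the storm', 'in the attic'.
(f) Not entailed — the ruler is what snapped, not the rope.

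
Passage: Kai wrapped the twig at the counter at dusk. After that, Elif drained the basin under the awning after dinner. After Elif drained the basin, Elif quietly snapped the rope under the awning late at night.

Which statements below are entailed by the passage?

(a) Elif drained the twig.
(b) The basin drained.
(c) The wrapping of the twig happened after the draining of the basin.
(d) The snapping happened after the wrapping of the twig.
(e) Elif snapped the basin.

(b), (d)

(a) Not entailed — Elif drained the basin, not the twig; the twig belongs to the wrapping event.
(b) Entailed — 'Elif drained the basin' is causative; it entails the inchoative 'the basin drained'.
(c) Not entailed — the narrative places the wrapping before the draining, not after.
(d) Entailed — the narrative places the wrapping before the snapping.
(e) Not entailed — Elif snapped the rope, not the basin; the basin belongs to the draining event.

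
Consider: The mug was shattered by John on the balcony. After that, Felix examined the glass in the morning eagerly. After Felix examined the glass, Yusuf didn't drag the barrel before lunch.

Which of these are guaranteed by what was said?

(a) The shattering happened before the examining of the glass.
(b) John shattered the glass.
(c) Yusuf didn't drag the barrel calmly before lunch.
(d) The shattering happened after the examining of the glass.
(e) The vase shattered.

(a) Entailed — the narrative places the shattering before the examining.
(b) Not entailed — John shattered the mug, not the glass; the glass belongs to the examining event.
(c) Entailed — under negation, adding a further restriction is entailed: if no such dragging event occurred, none occurred calmly either.
(d) Not entailed — the narrative places the shattering before the examining, not after.
(e) Not entailed — the mug is what shattered, not the vase.

(a), (c)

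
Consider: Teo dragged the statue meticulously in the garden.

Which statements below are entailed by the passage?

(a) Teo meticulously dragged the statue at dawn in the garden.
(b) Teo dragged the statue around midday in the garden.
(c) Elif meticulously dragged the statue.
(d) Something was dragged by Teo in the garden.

(a) Not entailed — 'at dawn' adds information not in the original event.
(b) Not entailed — 'around midday' adds information not in the original event.
(c) Not entailed — the passage has Teo dragging the statue, not Elif.
(d) Entailed — every conjunct here is already in the original dragging event.

(d)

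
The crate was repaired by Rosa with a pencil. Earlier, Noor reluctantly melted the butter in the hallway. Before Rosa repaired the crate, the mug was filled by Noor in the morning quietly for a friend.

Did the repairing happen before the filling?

The narrative orders the filling before the repairing.

no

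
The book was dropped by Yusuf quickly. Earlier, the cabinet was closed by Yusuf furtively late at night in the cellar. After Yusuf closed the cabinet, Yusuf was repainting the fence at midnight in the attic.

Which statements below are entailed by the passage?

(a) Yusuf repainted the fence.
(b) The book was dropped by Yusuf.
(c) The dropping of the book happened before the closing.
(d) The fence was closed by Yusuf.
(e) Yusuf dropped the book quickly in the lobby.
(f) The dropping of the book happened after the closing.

(a) Not entailed — 'was repainting' is progressive on an accomplishment; it does not entail the completed 'repainted'.
(b) Entailed — every conjunct here is already in the original dropping event.
(c) Not entailed — the narrative places the closing before the dropping, not after.
(d) Not entailed — Yusuf closed the cabinet, not the fence; the fence belongs to the repainting event.
(e) Not entailed — 'in the lobby' adds information not in the original event.
(f) Entailed — the narrative places the closing before the dropping.

(b), (f)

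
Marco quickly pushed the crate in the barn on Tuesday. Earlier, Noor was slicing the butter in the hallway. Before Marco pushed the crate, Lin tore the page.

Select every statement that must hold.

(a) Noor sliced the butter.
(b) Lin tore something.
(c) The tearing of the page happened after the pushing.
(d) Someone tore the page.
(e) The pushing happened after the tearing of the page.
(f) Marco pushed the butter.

(b), (d), (e)

(a) Not entailed — 'was slicing' is progressive on an accomplishment; it does not entail the completed 'sliced'.
(b) Entailed — every conjunct here is already in the original tearing event.
(c) Not entailed — the narrative places the tearing before the pushing, not after.
(d) Entailed — this follows by dropping conjuncts from the tearing event's description.
(e) Entailed — the narrative places the tearing before the pushing.
(f) Not entailed — Marco pushed the crate, not the butter; the butter belongs to the slicing event.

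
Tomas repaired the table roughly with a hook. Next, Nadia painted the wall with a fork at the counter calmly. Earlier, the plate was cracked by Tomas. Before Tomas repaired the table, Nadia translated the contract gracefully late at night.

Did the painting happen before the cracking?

no

The narrative orders the cracking before the painting.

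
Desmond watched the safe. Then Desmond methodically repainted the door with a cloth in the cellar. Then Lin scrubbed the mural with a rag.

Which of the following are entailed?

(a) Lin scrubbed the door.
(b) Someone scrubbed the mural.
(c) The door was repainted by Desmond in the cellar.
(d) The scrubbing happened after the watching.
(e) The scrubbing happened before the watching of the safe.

(b), (c), (d)

(a) Not entailed — Lin scrubbed the mural, not the door; the door belongs to the repainting event.
(b) Entailed — this follows by dropping conjuncts from the scrubbing event's description.
(c) Entailed — the original entails any weakening of itself; this just drops 'methodically', 'with a cloth'.
(d) Entailed — the narrative places the watching before the scrubbing.
(e) Not entailed — the narrative places the watching before the scrubbing, not after.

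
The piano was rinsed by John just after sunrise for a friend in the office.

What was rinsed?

'the piano' marks the patient of the rinsing event.

the piano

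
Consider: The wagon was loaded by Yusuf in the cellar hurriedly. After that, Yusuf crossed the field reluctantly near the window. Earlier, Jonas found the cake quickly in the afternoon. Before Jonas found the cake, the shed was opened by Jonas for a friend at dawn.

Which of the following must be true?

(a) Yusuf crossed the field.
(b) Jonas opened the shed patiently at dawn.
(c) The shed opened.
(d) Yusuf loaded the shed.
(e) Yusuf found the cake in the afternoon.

(a) Entailed — every conjunct here is already in the original crossing event.
(b) Not entailed — 'patiently' adds information not in the original event.
(c) Entailed — 'Jonas opened the shed' is causative; it entails the inchoative 'the shed opened'.
(d) Not entailed — Yusuf loaded the wagon, not the shed; the shed belongs to the opening event.
(e) Not entailed — the passage has Jonas finding the cake, not Yusuf.

(a), (c)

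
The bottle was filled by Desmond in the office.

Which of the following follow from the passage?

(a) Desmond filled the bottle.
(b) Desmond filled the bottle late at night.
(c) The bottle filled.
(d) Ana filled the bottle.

(a) Entailed — dropping 'in the office' leaves a sub-description the original still satisfies.
(b) Not entailed — 'late at night' adds information not in the original event.
(c) Entailed — 'Desmond filled the bottle' is causative; it entails the inchoative 'the bottle filled'.
(d) Not entailed — the passage has Desmond filling the bottle, not Ana.

(a), (c)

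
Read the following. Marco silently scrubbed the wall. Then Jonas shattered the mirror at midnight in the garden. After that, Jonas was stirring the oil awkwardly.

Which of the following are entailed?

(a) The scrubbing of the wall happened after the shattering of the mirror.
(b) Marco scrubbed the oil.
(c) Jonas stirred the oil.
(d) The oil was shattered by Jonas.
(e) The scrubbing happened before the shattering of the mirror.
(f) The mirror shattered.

(a) Not entailed — the narrative places the scrubbing before the shattering, not after.
(b) Not entailed — Marco scrubbed the wall, not the oil; the oil belongs to the stirring event.
(c) Entailed — 'stir' is an activity; 'was stirring' entails that some stirring happened, so 'stirred' holds.
(d) Not entailed — Jonas shattered the mirror, not the oil; the oil belongs to the stirring event.
(e) Entailed — the narrative places the scrubbing before the shattering.
(f) Entailed — 'Jonas shattered the mirror' is causative; it entails the inchoative 'the mirror shattered'.

(c), (e), (f)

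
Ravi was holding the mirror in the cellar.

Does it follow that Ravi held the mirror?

'hold' is atelic; if Ravi was holding the mirror, then Ravi held the mirror (for some time).

yes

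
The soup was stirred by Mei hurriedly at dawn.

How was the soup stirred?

hurriedly

'hurriedly' marks the manner of the stirring event.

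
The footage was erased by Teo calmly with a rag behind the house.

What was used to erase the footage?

'with a rag' marks the instrument of the erasing event.

a rag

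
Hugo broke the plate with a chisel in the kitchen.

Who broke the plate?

Hugo

'Hugo' marks the agent of the breaking event.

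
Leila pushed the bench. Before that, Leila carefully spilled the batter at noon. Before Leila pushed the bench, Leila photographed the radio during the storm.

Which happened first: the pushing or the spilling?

The connectives place the spilling before the pushing.

the spilling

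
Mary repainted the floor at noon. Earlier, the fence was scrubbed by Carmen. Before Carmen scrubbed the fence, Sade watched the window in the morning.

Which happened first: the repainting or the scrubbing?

The connectives place the scrubbing before the repainting.

the scrubbing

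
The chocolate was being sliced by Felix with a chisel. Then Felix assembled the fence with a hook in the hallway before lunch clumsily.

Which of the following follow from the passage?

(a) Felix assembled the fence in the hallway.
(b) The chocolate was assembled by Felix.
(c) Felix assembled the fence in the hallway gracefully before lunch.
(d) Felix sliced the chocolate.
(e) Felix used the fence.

(a) Entailed — every conjunct here is already in the original assembling event.
(b) Not entailed — Felix assembled the fence, not the chocolate; the chocolate belongs to the slicing event.
(c) Not entailed — 'gracefully' adds a manner not in (and inconsistent with) the original.
(d) Not entailed — 'was slicing' is progressive on an accomplishment; it does not entail the completed 'sliced'.
(e) Not entailed — the fence is the patient, not an instrument — Felix used a hook.

(a)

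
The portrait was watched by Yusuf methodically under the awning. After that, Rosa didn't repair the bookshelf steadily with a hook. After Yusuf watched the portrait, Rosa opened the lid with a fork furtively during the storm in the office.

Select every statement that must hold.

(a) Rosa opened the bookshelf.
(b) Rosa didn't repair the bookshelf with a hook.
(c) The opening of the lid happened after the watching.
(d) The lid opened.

(c), (d)

(a) Not entailed — Rosa opened the lid, not the bookshelf; the bookshelf belongs to the repairing event.
(b) Not entailed — dropping 'steadily' under negation is not valid — the original leaves open that Rosa repaired the bookshelf some other way.
(c) Entailed — the narrative places the watching before the opening.
(d) Entailed — 'Rosa opened the lid' is causative; it entails the inchoative 'the lid opened'.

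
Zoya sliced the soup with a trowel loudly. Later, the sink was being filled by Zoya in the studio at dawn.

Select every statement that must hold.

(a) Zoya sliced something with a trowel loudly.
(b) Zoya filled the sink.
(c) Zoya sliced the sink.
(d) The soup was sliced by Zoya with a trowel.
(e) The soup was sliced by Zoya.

(a), (d), (e)

(a) Entailed — this follows by dropping conjuncts from the slicing event's description.
(b) Not entailed — 'was filling' is progressive on an accomplishment; it does not entail the completed 'filled'.
(c) Not entailed — Zoya sliced the soup, not the sink; the sink belongs to the filling event.
(d) Entailed — every conjunct here is already in the original slicing event.
(e) Entailed — dropping 'loudly', 'with a trowel' leaves a sub-description the original still satisfies.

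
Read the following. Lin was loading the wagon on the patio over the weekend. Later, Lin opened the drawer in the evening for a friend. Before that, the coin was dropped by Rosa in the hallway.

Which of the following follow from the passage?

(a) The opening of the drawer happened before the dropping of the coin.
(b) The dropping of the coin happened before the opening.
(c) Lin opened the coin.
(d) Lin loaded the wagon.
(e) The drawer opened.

(a) Not entailed — the narrative places the dropping before the opening, not after.
(b) Entailed — the narrative places the dropping before the opening.
(c) Not entailed — Lin opened the drawer, not the coin; the coin belongs to the dropping event.
(d) Not entailed — 'was loading' is progressive on an accomplishment; it does not entail the completed 'loaded'.
(e) Entailed — 'Lin opened the drawer' is causative; it entails the inchoative 'the drawer opened'.

(b), (e)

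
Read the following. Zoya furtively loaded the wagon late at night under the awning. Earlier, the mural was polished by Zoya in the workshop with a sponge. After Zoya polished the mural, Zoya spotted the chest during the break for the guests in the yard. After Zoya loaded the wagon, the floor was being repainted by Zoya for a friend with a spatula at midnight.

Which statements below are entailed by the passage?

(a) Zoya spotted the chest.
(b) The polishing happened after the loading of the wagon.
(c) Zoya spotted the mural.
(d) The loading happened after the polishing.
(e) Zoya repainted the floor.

(a) Entailed — every conjunct here is already in the original spotting event.
(b) Not entailed — the narrative places the polishing before the loading, not after.
(c) Not entailed — Zoya spotted the chest, not the mural; the mural belongs to the polishing event.
(d) Entailed — the narrative places the polishing before the loading.
(e) Not entailed — 'was repainting' is progressive on an accomplishment; it does not entail the completed 'repainted'.

(a), (d)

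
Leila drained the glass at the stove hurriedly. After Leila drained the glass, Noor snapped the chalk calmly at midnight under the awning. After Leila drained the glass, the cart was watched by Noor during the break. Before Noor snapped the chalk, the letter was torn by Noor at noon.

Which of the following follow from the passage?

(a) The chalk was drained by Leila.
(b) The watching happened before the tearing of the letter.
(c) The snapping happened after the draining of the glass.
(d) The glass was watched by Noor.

(a) Not entailed — Leila drained the glass, not the chalk; the chalk belongs to the snapping event.
(b) Not entailed — the narrative doesn't order the watching relative to the tearing.
(c) Entailed — the narrative places the draining before the snapping.
(d) Not entailed — Noor watched the cart, not the glass; the glass belongs to the draining event.

(c)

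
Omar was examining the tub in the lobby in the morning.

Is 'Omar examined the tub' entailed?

yes

'examine' is atelic; if Omar was examining the tub, then Omar examined the tub (for some time).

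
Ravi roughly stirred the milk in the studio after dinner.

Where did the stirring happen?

in the studio

'in the studio' marks the location of the stirring event.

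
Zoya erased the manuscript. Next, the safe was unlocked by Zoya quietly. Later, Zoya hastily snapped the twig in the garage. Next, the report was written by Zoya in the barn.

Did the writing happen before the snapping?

no

The narrative orders the snapping before the writing.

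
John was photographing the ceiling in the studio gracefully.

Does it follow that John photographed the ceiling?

'was photographing' is progressive; for an accomplishment like 'photograph the ceiling', it doesn't entail completion.

no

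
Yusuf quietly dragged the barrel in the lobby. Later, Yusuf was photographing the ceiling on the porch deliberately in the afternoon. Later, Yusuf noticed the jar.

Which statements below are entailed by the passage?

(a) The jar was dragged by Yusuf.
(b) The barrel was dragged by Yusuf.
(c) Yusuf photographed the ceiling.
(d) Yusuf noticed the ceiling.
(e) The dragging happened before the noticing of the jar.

(a) Not entailed — Yusuf dragged the barrel, not the jar; the jar belongs to the noticing event.
(b) Entailed — this follows by dropping conjuncts from the dragging event's description.
(c) Not entailed — 'was photographing' is progressive on an accomplishment; it does not entail the completed 'photographed'.
(d) Not entailed — Yusuf noticed the jar, not the ceiling; the ceiling belongs to the photographing event.
(e) Entailed — the narrative places the dragging before the noticing.

(b), (e)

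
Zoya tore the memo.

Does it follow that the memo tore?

'Zoya tore the memo' is the causative; it entails the inchoative 'the memo tore'.

yes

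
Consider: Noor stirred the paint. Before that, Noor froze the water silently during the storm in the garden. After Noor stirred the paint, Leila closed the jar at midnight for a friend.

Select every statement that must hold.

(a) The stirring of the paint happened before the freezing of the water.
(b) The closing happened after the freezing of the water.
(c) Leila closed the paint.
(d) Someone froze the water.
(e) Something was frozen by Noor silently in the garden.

(a) Not entailed — the narrative places the freezing before the stirring, not after.
(b) Entailed — the narrative places the freezing before the closing.
(c) Not entailed — Leila closed the jar, not the paint; the paint belongs to the stirring event.
(d) Entailed — this follows by dropping conjuncts from the freezing event's description.
(e) Entailed — this follows by dropping conjuncts from the freezing event's description.

(b), (d), (e)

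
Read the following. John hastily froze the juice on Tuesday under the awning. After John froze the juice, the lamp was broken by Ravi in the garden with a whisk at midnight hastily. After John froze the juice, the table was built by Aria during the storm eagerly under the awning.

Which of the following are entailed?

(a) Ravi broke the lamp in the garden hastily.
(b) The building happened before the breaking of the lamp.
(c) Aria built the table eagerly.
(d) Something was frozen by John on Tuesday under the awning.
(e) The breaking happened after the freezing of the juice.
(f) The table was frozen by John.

(a) Entailed — the original entails any weakening of itself; this just drops 'at midnight', 'with a whisk'.
(b) Not entailed — the narrative doesn't order the building relative to the breaking.
(c) Entailed — dropping 'under the awning', 'during the storm' leaves a sub-description the original still satisfies.
(d) Entailed — every conjunct here is already in the original freezing event.
(e) Entailed — the narrative places the freezing before the breaking.
(f) Not entailed — John froze the juice, not the table; the table belongs to the building event.

(a), (c), (d), (e)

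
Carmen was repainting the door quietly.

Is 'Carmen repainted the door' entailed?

'was repainting' is progressive; for an accomplishment like 'repaint the door', it doesn't entail completion.

no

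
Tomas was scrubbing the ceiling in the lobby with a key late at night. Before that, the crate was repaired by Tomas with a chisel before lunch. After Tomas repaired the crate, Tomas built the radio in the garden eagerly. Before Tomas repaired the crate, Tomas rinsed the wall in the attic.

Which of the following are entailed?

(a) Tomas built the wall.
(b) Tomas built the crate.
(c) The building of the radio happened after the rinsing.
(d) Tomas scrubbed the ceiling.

(a) Not entailed — Tomas built the radio, not the wall; the wall belongs to the rinsing event.
(b) Not entailed — Tomas built the radio, not the crate; the crate belongs to the repairing event.
(c) Entailed — the narrative places the rinsing before the building.
(d) Entailed — 'scrub' is an activity; 'was scrubbing' entails that some scrubbing happened, so 'scrubbed' holds.

(c), (d)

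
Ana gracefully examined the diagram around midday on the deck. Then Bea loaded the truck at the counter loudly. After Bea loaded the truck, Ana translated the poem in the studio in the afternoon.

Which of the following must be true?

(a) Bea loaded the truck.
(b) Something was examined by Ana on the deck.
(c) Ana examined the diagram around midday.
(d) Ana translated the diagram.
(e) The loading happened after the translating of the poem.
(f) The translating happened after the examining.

(a), (b), (c), (f)

(a) Entailed — the original entails any weakening of itself; this just drops 'loudly', 'at the counter'.
(b) Entailed — the original entails any weakening of itself; this just drops 'around midday', 'gracefully' and generalizes the patient.
(c) Entailed — dropping 'on the deck', 'gracefully' leaves a sub-description the original still satisfies.
(d) Not entailed — Ana translated the poem, not the diagram; the diagram belongs to the examining event.
(e) Not entailed — the narrative places the loading before the translating, not after.
(f) Entailed — the narrative places the examining before the translating.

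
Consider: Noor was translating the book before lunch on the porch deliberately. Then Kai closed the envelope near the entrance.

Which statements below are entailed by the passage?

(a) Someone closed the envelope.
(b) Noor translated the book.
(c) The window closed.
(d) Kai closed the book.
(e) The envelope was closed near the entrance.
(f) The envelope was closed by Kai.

(a) Entailed — this follows by dropping conjuncts from the closing event's description.
(b) Not entailed — 'was translating' is progressive on an accomplishment; it does not entail the completed 'translated'.
(c) Not entailed — the envelope is what closed, not the window.
(d) Not entailed — Kai closed the envelope, not the book; the book belongs to the translating event.
(e) Entailed — this follows by dropping conjuncts from the closing event's description.
(f) Entailed — the original entails any weakening of itself; this just drops 'near the entrance'.

(a), (e), (f)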